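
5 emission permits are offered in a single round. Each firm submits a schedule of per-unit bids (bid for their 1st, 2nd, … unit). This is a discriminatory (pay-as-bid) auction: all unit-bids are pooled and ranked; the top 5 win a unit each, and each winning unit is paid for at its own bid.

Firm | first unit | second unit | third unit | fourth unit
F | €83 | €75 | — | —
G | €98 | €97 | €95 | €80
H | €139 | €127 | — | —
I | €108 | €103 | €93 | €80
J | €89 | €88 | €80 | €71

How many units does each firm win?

G 1, H 2, I 2

Pooled unit-bids ranked (top 5): 139 (H-1), 127 (H-2), 108 (I-1), 103 (I-2), 98 (G-1)
Next rejected bid: €97 (not a price — pay-as-bid).
Allocation: G 1, H 2, I 2.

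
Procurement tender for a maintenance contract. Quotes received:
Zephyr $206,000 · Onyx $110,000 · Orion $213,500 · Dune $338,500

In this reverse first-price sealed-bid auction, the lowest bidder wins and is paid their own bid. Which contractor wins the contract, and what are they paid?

Onyx is paid $110,000

Sorting bids: 110,000 (Onyx) < 206,000 (Zephyr) < 213,500 (Orion) < 338,500 (Dune)
Onyx has the lowest bid and is paid exactly that: $110,000.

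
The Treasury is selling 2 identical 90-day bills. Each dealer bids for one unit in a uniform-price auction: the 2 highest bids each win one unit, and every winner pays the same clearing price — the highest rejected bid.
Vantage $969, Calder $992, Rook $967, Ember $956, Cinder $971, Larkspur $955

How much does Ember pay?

Sorting: 992 (Calder), 971 (Cinder), 969 (Vantage), 967 (Rook), …
Top 2: Calder, Cinder.
Highest unsuccessful bid: $969 → clearing price.
Ember does not win → pays $0.

Ember pays $0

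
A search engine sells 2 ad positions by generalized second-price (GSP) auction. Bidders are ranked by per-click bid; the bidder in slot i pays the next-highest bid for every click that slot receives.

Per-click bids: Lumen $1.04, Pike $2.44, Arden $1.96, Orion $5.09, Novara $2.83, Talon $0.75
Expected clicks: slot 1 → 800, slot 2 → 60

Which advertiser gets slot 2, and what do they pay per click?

Novara; $2.44 per click

Sorting advertisers: $5.09 (Orion) > $2.83 (Novara) > $2.44 (Pike) > …
Slot 2 goes to the second-ranked bidder, Novara, who pays the next bid down: $2.44/click.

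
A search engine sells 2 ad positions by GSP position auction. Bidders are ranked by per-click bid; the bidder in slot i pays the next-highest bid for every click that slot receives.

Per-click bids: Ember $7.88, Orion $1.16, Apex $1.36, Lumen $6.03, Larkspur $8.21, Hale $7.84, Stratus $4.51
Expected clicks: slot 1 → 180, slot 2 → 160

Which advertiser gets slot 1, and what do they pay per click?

Sorting advertisers: $8.21 (Larkspur) > $7.88 (Ember) > $7.84 (Hale) > …
Slot 1 goes to the first-ranked bidder, Larkspur, who pays the next bid down: $7.88/click.

Larkspur; $7.88 per click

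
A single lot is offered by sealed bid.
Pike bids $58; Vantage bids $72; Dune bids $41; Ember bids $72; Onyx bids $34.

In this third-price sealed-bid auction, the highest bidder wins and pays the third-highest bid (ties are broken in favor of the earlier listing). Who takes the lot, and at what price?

Rule: the highest bidder wins and pays the third-highest bid.
Sorting bids: 72 (Vantage) > 72 (Ember) > 58 (Pike) > 41 (Dune) > 34 (Onyx)
Vantage and Ember tie at $72; tie-break gives it to Vantage.
Vantage wins; payment is bid #3 in the ranking = $58.

Vantage pays $58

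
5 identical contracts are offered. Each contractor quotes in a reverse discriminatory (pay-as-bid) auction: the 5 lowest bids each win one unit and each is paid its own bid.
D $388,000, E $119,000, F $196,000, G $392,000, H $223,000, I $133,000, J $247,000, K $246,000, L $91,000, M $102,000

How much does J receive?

Bids ranked low→high: 91,000 (L), 102,000 (M), 119,000 (E), 133,000 (I), 196,000 (F), 223,000 (H), 246,000 (K), …
Winners (5 units): L, M, E, I, F.
J does not win → $0.

J is paid $0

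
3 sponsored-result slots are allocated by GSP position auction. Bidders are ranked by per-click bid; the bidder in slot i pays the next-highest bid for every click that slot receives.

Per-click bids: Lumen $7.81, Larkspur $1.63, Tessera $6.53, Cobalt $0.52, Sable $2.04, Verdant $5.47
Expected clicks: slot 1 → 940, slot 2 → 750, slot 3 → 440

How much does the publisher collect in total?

Total revenue: $11138.30

Per-click bids in order: $7.81 (Lumen) > $6.53 (Tessera) > $5.47 (Verdant) > $2.04 (Sable) > …
Slot 1: Lumen pays $6.53 × 940 = $6138.20
Slot 2: Tessera pays $5.47 × 750 = $4102.50
Slot 3: Verdant pays $2.04 × 440 = $897.60
Total = $11138.30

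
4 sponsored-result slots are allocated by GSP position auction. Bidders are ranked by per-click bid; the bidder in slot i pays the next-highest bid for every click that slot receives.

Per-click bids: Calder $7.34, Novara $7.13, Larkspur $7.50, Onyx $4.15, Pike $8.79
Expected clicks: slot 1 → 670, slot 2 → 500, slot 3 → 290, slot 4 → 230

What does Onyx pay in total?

Onyx pays $0.00

Per-click bids in order: $8.79 (Pike) > $7.50 (Larkspur) > $7.34 (Calder) > $7.13 (Novara) > $4.15 (Onyx)
Onyx ranks below slot 4 → no slot, pays nothing.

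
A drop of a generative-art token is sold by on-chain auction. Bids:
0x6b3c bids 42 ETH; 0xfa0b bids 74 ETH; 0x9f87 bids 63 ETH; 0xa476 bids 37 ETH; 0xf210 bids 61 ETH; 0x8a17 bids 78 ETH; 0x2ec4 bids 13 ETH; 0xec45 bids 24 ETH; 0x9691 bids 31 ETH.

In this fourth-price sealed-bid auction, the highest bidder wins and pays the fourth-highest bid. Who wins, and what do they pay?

Bids ranked: 78 (0x8a17) > 74 (0xfa0b) > 63 (0x9f87) > 61 (0xf210) > 42 (0x6b3c) > 37 (0xa476) > …
0x8a17 is highest; pays the fourth-highest bid, 61 ETH.

0x8a17 pays 61 ETH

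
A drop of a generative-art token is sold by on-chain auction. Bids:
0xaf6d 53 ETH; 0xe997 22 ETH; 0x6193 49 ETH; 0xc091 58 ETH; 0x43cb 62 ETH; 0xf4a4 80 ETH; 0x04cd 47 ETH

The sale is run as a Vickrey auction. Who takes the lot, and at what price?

Bids ranked: 80 (0xf4a4) > 62 (0x43cb) > 58 (0xc091) > 53 (0xaf6d) > 49 (0x6193) > 47 (0x04cd) > …
Second-price: 0xf4a4 pays 0x43cb's bid of 62 ETH.

0xf4a4 pays 62 ETH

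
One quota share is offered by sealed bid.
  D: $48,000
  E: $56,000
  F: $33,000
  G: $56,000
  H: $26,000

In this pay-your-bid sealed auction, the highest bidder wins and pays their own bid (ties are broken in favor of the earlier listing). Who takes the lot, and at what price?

Sorting bids: 56,000 (E) > 56,000 (G) > 48,000 (D) > 33,000 (F) > 26,000 (H)
E and G tie at $56,000; tie-break gives it to E.
E has the highest bid and pays exactly that: $56,000.

E pays $56,000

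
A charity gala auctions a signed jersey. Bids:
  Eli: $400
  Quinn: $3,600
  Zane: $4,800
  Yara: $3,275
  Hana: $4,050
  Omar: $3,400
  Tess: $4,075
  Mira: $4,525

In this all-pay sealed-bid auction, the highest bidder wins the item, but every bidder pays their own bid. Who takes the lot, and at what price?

Bids ranked: 4,800 (Zane) > 4,525 (Mira) > 4,075 (Tess) > 4,050 (Hana) > 3,600 (Quinn) > 3,400 (Omar) > …
Zane wins with the top bid; all bids are sunk regardless.

Zane pays $4,800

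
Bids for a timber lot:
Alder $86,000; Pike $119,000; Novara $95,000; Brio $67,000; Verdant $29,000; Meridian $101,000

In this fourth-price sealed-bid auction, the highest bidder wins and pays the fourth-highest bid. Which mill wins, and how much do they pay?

Bids in order: 119,000 (Pike) > 101,000 (Meridian) > 95,000 (Novara) > 86,000 (Alder) > 67,000 (Brio) > 29,000 (Verdant)
Pike wins; payment is bid #4 in the ranking = $86,000.

Pike pays $86,000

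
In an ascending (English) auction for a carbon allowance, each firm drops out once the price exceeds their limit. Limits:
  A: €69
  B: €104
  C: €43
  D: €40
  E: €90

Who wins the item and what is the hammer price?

B wins at €90

Sorting limits: 104 (B) > 90 (E) > 69 (A) > 43 (C) > 40 (D)
Bidding ends when E exits at €90; B takes it.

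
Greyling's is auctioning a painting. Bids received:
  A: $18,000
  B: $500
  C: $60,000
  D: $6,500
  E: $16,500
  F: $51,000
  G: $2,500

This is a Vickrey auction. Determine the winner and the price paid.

Sorting bids: 60,000 (C) > 51,000 (F) > 18,000 (A) > 16,500 (E) > 6,500 (D) > 2,500 (G) > …
C wins with the highest bid; price is set by the runner-up at $51,000.

C pays $51,000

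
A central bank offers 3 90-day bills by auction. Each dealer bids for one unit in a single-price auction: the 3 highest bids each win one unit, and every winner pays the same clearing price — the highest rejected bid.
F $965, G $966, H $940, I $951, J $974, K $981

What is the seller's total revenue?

Total revenue: $2,895

Ordering the bids: 981 (K), 974 (J), 966 (G), 965 (F), 951 (I), …
Winners (3 units): K, J, G.
Clearing price = highest rejected bid = $965.
Total revenue = 3 × $965 = $2,895.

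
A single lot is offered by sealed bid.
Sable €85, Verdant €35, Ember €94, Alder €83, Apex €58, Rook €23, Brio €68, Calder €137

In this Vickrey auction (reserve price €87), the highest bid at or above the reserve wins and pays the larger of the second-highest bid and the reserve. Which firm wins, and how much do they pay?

Vickrey auction (reserve price €87): the highest bid at or above the reserve wins and pays the larger of the second-highest bid and the reserve.
Sorting bids: 137 (Calder) > 94 (Ember) > 85 (Sable) > 83 (Alder) > 68 (Brio) > 58 (Apex) > …
Calder has the top bid at or above the reserve (€137).
max(second-highest €94, reserve €87) = €94; the reserve does not bind.

Calder pays €94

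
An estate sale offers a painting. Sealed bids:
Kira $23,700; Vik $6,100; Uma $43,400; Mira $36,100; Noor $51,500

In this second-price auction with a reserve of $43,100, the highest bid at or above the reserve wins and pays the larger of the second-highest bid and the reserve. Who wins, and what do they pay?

Noor pays $43,400

Second-price auction with a reserve of $43,100: the highest bid at or above the reserve wins and pays the larger of the second-highest bid and the reserve.
Sorting bids: 51,500 (Noor) > 43,400 (Uma) > 36,100 (Mira) > 23,700 (Kira) > 6,100 (Vik)
Noor has the top bid at or above the reserve ($51,500).
Second-highest bid $43,400 exceeds the reserve $43,100 → payment $43,400.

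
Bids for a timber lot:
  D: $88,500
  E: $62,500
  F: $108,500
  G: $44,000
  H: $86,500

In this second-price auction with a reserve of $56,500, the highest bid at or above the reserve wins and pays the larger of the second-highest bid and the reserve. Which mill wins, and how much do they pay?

F pays $88,500

Second-price auction with a reserve of $56,500: the highest bid at or above the reserve wins and pays the larger of the second-highest bid and the reserve.
Sorting bids: 108,500 (F) > 88,500 (D) > 86,500 (H) > 62,500 (E) > 44,000 (G)
F has the top bid at or above the reserve ($108,500).
Second-highest bid $88,500 exceeds the reserve $56,500 → payment $88,500.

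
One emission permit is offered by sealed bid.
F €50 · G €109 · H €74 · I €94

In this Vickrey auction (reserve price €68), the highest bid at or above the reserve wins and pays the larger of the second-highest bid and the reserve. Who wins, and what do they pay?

G pays €94

Sorting bids: 109 (G) > 94 (I) > 74 (H) > 50 (F)
G has the top bid at or above the reserve (€109).
Second-highest bid €94 exceeds the reserve €68 → payment €94.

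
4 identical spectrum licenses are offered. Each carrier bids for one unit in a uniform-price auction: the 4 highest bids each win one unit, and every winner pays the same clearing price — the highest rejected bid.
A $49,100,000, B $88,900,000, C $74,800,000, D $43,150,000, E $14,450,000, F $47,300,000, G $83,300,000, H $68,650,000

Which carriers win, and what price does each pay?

B, G, C, H; each pays $49,100,000

Sorting: 88,900,000 (B), 83,300,000 (G), 74,800,000 (C), 68,650,000 (H), 49,100,000 (A), 47,300,000 (F), …
The 4 highest are B, G, C, H.
Highest unsuccessful bid: $49,100,000 → clearing price.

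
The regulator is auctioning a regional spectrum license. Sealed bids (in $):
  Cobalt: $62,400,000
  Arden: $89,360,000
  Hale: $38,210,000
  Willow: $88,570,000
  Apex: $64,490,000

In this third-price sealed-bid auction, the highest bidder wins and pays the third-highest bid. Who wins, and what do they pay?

Arden pays $64,490,000

Bids in order: 89,360,000 (Arden) > 88,570,000 (Willow) > 64,490,000 (Apex) > 62,400,000 (Cobalt) > 38,210,000 (Hale)
Arden wins; payment is bid #3 in the ranking = $64,490,000.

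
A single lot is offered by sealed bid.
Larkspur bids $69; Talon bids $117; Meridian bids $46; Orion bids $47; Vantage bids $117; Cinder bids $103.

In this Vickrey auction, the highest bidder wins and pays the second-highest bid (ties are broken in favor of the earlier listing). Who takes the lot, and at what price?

Bids in order: 117 (Talon) > 117 (Vantage) > 103 (Cinder) > 69 (Larkspur) > 47 (Orion) > 46 (Meridian)
Tie at $117 → Talon wins by tie-break.
Talon is highest; pays the second-highest bid, $117.

Talon pays $117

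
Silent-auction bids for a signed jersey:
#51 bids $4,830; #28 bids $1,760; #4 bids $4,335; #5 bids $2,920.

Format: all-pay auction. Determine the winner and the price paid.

#51 pays $4,830

Bids ranked: 4,830 (#51) > 4,335 (#4) > 2,920 (#5) > 1,760 (#28)
#51 wins with the top bid; all bids are sunk regardless.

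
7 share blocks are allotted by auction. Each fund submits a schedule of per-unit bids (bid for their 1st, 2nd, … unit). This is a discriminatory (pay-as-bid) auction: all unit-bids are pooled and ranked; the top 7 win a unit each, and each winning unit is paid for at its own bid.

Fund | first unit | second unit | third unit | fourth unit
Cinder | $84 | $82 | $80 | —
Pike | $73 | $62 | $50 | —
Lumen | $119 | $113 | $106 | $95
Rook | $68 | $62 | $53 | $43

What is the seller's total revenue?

Total revenue: $679

Merging the schedules and taking the best 7: 119 (Lumen-1), 113 (Lumen-2), 106 (Lumen-3), 95 (Lumen-4), 84 (Cinder-1), 82 (Cinder-2), 80 (Cinder-3)
Next rejected bid: $73 (not a price — pay-as-bid).
Each winning unit pays its own bid.
Revenue = 119 + 113 + 106 + 95 + 84 + 82 + 80 = $679.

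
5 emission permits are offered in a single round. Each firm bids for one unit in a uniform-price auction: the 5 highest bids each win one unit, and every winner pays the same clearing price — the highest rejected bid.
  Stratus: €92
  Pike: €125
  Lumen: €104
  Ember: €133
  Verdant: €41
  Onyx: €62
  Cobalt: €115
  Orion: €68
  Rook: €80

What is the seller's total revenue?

Total revenue: €400

Sorting: 133 (Ember), 125 (Pike), 115 (Cobalt), 104 (Lumen), 92 (Stratus), 80 (Rook), 68 (Orion), …
The 5 highest are Ember, Pike, Cobalt, Lumen, Stratus.
Highest unsuccessful bid: €80 → clearing price.
Total revenue = 5 × €80 = €400.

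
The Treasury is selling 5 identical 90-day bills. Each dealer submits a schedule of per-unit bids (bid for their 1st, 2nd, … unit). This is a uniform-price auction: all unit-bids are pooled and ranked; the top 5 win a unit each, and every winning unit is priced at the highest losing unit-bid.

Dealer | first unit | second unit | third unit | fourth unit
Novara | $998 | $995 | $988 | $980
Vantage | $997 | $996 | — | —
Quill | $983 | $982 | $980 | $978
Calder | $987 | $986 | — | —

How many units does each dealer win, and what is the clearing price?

Merging the schedules and taking the best 5: 998 (Novara-1), 997 (Vantage-1), 996 (Vantage-2), 995 (Novara-2), 988 (Novara-3)
First bid not allocated: $987.
Allocation: Novara 3, Vantage 2.

Novara 3, Vantage 2; clearing price $987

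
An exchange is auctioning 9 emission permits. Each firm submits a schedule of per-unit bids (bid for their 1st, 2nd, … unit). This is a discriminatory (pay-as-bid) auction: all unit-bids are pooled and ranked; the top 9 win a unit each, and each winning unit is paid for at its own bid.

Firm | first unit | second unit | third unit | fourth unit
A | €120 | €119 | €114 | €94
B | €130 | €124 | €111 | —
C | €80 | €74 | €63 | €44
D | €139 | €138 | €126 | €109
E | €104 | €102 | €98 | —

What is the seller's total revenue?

All unit-bids, highest first — top 9: 139 (D-1), 138 (D-2), 130 (B-1), 126 (D-3), 124 (B-2), 120 (A-1), 119 (A-2), 114 (A-3), 111 (B-3)
Next rejected bid: €109 (not a price — pay-as-bid).
Each winning unit pays its own bid.
Revenue = 139 + 138 + 130 + 126 + 124 + 120 + 119 + 114 + 111 = €1,121.

Total revenue: €1,121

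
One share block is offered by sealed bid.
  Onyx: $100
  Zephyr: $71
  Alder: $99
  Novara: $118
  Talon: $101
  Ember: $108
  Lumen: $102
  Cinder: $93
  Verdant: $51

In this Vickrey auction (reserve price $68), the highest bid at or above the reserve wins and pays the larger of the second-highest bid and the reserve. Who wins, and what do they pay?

Vickrey auction (reserve price $68): the highest bid at or above the reserve wins and pays the larger of the second-highest bid and the reserve.
Bids ranked: 118 (Novara) > 108 (Ember) > 102 (Lumen) > 101 (Talon) > 100 (Onyx) > 99 (Alder) > …
Highest eligible bid: Novara at $118.
Second-highest bid $108 exceeds the reserve $68 → payment $108.

Novara pays $108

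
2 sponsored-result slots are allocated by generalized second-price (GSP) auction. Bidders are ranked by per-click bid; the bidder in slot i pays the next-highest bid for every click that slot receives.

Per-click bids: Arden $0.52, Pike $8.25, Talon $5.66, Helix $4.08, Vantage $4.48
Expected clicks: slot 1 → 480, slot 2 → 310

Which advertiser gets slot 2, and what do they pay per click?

Talon; $4.48 per click

Ranked by bid: $8.25 (Pike) > $5.66 (Talon) > $4.48 (Vantage) > …
Slot 2 goes to the second-ranked bidder, Talon, who pays the next bid down: $4.48/click.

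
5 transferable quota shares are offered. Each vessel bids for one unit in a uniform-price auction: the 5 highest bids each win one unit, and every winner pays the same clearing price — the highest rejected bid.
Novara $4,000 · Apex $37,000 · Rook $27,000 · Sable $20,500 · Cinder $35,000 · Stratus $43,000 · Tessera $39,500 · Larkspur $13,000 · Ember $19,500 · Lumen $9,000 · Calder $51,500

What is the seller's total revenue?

Total revenue: $135,000

Sorting: 51,500 (Calder), 43,000 (Stratus), 39,500 (Tessera), 37,000 (Apex), 35,000 (Cinder), 27,000 (Rook), 20,500 (Sable), …
Top 5: Calder, Stratus, Tessera, Apex, Cinder.
Clearing price = highest rejected bid = $27,000.
Total revenue = 5 × $27,000 = $135,000.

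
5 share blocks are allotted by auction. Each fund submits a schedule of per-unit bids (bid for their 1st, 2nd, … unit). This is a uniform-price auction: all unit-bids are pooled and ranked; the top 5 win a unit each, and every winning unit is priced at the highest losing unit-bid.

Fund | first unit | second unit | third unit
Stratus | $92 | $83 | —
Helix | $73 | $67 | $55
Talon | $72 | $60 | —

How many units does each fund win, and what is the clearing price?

Helix 2, Stratus 2, Talon 1; clearing price $60

Pooled unit-bids ranked (top 5): 92 (Stratus-1), 83 (Stratus-2), 73 (Helix-1), 72 (Talon-1), 67 (Helix-2)
The (k+1)-th unit-bid is $60.
Allocation: Helix 2, Stratus 2, Talon 1.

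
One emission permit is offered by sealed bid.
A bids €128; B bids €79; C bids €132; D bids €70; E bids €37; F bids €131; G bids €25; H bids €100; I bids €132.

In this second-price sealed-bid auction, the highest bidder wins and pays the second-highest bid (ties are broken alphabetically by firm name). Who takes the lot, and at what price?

C pays €132

Bids ranked: 132 (C) > 132 (I) > 131 (F) > 128 (A) > 100 (H) > 79 (B) > …
Tie at €132 → C wins by tie-break.
C wins with the highest bid; price is set by the runner-up at €132.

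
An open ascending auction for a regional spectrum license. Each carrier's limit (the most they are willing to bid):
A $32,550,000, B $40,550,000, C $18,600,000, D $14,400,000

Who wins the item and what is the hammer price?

Sorting limits: 40,550,000 (B) > 32,550,000 (A) > 18,600,000 (C) > 14,400,000 (D)
A is the last rival to drop out, at $32,550,000; B remains and wins at that price.

B wins at $32,550,000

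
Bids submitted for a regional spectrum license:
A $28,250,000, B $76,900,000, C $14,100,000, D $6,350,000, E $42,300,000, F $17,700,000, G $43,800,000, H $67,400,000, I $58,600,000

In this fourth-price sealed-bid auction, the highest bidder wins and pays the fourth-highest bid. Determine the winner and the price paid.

Sorting bids: 76,900,000 (B) > 67,400,000 (H) > 58,600,000 (I) > 43,800,000 (G) > 42,300,000 (E) > 28,250,000 (A) > …
B wins; payment is bid #4 in the ranking = $43,800,000.

B pays $43,800,000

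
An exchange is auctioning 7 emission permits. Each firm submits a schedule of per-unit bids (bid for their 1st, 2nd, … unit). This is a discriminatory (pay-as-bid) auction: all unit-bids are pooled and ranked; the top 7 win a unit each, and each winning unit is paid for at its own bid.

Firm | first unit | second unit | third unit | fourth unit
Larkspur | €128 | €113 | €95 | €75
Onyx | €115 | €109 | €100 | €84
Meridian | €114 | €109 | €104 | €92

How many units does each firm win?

Merging the schedules and taking the best 7: 128 (Larkspur-1), 115 (Onyx-1), 114 (Meridian-1), 113 (Larkspur-2), 109 (Onyx-2), 109 (Meridian-2), 104 (Meridian-3)
Next rejected bid: €100 (not a price — pay-as-bid).
Allocation: Larkspur 2, Meridian 3, Onyx 2.

Larkspur 2, Meridian 3, Onyx 2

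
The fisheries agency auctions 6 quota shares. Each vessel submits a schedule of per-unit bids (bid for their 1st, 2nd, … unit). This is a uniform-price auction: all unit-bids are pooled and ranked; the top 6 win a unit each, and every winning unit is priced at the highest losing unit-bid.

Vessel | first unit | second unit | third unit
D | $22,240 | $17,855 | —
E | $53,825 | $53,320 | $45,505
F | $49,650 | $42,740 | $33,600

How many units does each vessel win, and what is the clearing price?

Pooled unit-bids ranked (top 6): 53,825 (E-1), 53,320 (E-2), 49,650 (F-1), 45,505 (E-3), 42,740 (F-2), 33,600 (F-3)
First bid not allocated: $22,240.
Allocation: E 3, F 3.

E 3, F 3; clearing price $22,240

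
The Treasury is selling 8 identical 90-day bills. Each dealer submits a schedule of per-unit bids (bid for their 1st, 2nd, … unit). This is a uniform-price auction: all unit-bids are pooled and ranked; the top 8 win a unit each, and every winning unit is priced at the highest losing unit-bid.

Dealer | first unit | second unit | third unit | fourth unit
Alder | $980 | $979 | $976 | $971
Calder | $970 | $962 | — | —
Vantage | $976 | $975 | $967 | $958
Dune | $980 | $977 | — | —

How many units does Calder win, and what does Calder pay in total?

All unit-bids, highest first — top 8: 980 (Alder-1), 980 (Dune-1), 979 (Alder-2), 977 (Dune-2), 976 (Alder-3), 976 (Vantage-1), 975 (Vantage-2), 971 (Alder-4)
The (k+1)-th unit-bid is $970.
Calder wins 0 unit(s) at $970 each.

Calder: 0 units, pays $0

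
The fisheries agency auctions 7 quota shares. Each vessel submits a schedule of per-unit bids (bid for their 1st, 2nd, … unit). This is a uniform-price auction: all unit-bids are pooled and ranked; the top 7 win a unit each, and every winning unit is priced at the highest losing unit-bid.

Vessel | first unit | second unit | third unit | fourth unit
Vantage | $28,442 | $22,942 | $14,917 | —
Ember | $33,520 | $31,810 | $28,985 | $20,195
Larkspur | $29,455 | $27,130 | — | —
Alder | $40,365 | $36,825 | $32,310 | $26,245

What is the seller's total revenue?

Merging the schedules and taking the best 7: 40,365 (Alder-1), 36,825 (Alder-2), 33,520 (Ember-1), 32,310 (Alder-3), 31,810 (Ember-2), 29,455 (Larkspur-1), 28,985 (Ember-3)
The (k+1)-th unit-bid is $28,442.
Allocation: Alder 3, Ember 3, Larkspur 1. Every unit priced at $28,442.
Revenue = 7 × 28,442 = $199,094.

Total revenue: $199,094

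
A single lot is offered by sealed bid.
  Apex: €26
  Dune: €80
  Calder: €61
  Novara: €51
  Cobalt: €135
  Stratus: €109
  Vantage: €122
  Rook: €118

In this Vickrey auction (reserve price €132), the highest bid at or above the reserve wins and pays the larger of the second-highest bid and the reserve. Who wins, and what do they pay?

Bids in order: 135 (Cobalt) > 122 (Vantage) > 118 (Rook) > 109 (Stratus) > 80 (Dune) > 61 (Calder) > …
Cobalt has the top bid at or above the reserve (€135).
Second-highest bid €122 is below the reserve €132, so the reserve binds → payment €132.

Cobalt pays €132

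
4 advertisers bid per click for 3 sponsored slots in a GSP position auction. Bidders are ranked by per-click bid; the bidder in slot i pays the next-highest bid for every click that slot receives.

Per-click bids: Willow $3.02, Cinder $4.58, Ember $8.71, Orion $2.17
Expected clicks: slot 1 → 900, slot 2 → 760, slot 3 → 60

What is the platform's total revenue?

Ranked by bid: $8.71 (Ember) > $4.58 (Cinder) > $3.02 (Willow) > $2.17 (Orion)
Slot 1: Ember pays $4.58 × 900 = $4122.00
Slot 2: Cinder pays $3.02 × 760 = $2295.20
Slot 3: Willow pays $2.17 × 60 = $130.20
Total = $6547.40

Total revenue: $6547.40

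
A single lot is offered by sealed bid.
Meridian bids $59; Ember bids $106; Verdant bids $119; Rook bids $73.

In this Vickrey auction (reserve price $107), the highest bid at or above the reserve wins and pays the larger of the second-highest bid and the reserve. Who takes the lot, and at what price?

Bids ranked: 119 (Verdant) > 106 (Ember) > 73 (Rook) > 59 (Meridian)
Verdant has the top bid at or above the reserve ($119).
max(second-highest $106, reserve $107) = $107.

Verdant pays $107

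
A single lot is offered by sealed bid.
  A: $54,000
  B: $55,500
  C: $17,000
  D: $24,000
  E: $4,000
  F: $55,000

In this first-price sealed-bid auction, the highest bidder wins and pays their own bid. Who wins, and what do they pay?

B pays $55,500

Bids in order: 55,500 (B) > 55,000 (F) > 54,000 (A) > 24,000 (D) > 17,000 (C) > 4,000 (E)
B has the highest bid and pays exactly that: $55,500.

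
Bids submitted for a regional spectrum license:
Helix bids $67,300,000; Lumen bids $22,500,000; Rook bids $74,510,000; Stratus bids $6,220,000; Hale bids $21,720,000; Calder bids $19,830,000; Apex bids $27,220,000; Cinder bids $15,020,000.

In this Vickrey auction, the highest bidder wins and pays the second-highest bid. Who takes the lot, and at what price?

Rook pays $67,300,000

Vickrey auction: the highest bidder wins and pays the second-highest bid.
Bids in order: 74,510,000 (Rook) > 67,300,000 (Helix) > 27,220,000 (Apex) > 22,500,000 (Lumen) > 21,720,000 (Hale) > 19,830,000 (Calder) > …
Rook is highest; pays the second-highest bid, $67,300,000.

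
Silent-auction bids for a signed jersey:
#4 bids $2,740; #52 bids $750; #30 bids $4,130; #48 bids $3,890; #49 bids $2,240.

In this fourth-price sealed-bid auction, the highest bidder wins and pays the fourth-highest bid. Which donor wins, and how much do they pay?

Bids in order: 4,130 (#30) > 3,890 (#48) > 2,740 (#4) > 2,240 (#49) > 750 (#52)
#30 wins; payment is bid #4 in the ranking = $2,240.

#30 pays $2,240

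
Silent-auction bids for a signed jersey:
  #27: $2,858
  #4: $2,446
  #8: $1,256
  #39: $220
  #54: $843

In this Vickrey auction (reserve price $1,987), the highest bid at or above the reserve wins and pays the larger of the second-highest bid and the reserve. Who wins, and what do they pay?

Bids in order: 2,858 (#27) > 2,446 (#4) > 1,256 (#8) > 843 (#54) > 220 (#39)
Highest eligible bid: #27 at $2,858.
Second-highest bid $2,446 exceeds the reserve $1,987 → payment $2,446.

#27 pays $2,446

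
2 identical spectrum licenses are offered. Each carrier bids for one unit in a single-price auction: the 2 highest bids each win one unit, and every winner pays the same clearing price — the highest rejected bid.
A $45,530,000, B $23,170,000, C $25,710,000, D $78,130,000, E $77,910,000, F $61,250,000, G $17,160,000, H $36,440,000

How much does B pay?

B pays $0

Ordering the bids: 78,130,000 (D), 77,910,000 (E), 61,250,000 (F), 45,530,000 (A), …
Top 2: D, E.
First losing bid is F's $61,250,000, which sets the uniform price.
B does not win → pays $0.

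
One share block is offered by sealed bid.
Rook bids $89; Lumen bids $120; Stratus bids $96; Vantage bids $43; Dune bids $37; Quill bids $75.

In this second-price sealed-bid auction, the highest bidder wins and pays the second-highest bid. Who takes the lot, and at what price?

Bids in order: 120 (Lumen) > 96 (Stratus) > 89 (Rook) > 75 (Quill) > 43 (Vantage) > 37 (Dune)
Lumen wins with the highest bid; price is set by the runner-up at $96.

Lumen pays $96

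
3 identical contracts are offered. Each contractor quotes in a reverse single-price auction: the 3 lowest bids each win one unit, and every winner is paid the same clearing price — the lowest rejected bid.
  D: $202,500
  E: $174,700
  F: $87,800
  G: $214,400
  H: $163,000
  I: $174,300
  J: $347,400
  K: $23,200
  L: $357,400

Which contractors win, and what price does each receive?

Bids ranked low→high: 23,200 (K), 87,800 (F), 163,000 (H), 174,300 (I), 174,700 (E), …
The 3 lowest are K, F, H.
Lowest unsuccessful bid: $174,300 → clearing price.

K, F, H; each is paid $174,300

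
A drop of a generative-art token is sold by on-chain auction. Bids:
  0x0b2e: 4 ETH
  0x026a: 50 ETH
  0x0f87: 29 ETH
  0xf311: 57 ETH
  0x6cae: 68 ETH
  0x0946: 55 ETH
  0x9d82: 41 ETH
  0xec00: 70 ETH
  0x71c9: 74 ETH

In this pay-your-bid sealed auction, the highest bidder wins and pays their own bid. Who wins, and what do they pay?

0x71c9 pays 74 ETH

Sorting bids: 74 (0x71c9) > 70 (0xec00) > 68 (0x6cae) > 57 (0xf311) > 55 (0x0946) > 50 (0x026a) > …
0x71c9 is highest → pays own bid, 74 ETH.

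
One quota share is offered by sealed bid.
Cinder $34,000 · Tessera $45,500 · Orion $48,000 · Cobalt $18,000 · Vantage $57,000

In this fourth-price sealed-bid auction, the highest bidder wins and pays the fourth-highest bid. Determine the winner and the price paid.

Vantage pays $34,000

Bids in order: 57,000 (Vantage) > 48,000 (Orion) > 45,500 (Tessera) > 34,000 (Cinder) > 18,000 (Cobalt)
Vantage is highest; pays the fourth-highest bid, $34,000.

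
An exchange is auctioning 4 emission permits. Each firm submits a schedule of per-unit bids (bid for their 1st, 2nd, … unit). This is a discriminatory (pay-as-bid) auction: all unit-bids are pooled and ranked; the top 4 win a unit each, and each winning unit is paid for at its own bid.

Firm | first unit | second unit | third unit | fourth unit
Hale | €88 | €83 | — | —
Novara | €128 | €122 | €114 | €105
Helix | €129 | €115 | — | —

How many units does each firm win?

Merging the schedules and taking the best 4: 129 (Helix-1), 128 (Novara-1), 122 (Novara-2), 115 (Helix-2)
Next rejected bid: €114 (not a price — pay-as-bid).
Allocation: Helix 2, Novara 2.

Helix 2, Novara 2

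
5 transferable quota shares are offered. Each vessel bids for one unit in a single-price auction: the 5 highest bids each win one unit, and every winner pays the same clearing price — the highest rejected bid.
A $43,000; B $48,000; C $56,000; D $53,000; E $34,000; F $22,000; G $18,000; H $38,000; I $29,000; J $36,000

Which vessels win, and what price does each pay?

Ordering the bids: 56,000 (C), 53,000 (D), 48,000 (B), 43,000 (A), 38,000 (H), 36,000 (J), 34,000 (E), …
The 5 highest are C, D, B, A, H.
First losing bid is J's $36,000, which sets the uniform price.

C, D, B, A, H; each pays $36,000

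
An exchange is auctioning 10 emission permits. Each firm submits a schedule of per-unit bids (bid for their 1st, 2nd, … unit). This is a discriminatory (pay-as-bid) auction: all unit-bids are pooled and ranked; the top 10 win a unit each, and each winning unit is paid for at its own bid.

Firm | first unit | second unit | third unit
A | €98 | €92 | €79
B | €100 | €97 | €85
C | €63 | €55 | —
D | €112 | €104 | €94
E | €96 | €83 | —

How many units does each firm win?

All unit-bids, highest first — top 10: 112 (D-1), 104 (D-2), 100 (B-1), 98 (A-1), 97 (B-2), 96 (E-1), 94 (D-3), 92 (A-2), 85 (B-3), 83 (E-2)
Next rejected bid: €79 (not a price — pay-as-bid).
Allocation: A 2, B 3, D 3, E 2.

A 2, B 3, D 3, E 2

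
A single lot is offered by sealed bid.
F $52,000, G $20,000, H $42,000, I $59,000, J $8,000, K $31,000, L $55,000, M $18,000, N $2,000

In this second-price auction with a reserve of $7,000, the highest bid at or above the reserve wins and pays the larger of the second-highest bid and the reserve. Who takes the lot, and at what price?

Rule: the highest bid at or above the reserve wins and pays the larger of the second-highest bid and the reserve.
Sorting bids: 59,000 (I) > 55,000 (L) > 52,000 (F) > 42,000 (H) > 31,000 (K) > 20,000 (G) > …
I has the top bid at or above the reserve ($59,000).
max(second-highest $55,000, reserve $7,000) = $55,000; the reserve does not bind.

I pays $55,000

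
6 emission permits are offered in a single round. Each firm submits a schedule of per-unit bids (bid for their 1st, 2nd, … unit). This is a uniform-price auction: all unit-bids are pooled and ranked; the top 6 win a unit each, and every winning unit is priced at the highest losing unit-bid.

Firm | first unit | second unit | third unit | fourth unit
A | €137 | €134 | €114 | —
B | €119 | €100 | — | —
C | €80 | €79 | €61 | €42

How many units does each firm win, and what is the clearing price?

A 3, B 2, C 1; clearing price €79

All unit-bids, highest first — top 6: 137 (A-1), 134 (A-2), 119 (B-1), 114 (A-3), 100 (B-2), 80 (C-1)
First bid not allocated: €79.
Allocation: A 3, B 2, C 1.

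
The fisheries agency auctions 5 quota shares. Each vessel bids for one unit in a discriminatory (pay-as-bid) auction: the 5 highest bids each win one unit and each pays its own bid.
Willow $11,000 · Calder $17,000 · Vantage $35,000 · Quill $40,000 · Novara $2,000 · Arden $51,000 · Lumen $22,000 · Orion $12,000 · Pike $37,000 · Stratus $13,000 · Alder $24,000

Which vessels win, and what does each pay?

Sorting: 51,000 (Arden), 40,000 (Quill), 37,000 (Pike), 35,000 (Vantage), 24,000 (Alder), 22,000 (Lumen), 17,000 (Calder), …
Winners (5 units): Arden, Quill, Pike, Vantage, Alder.
Each winner pays its own bid: Arden $51,000, Quill $40,000, Pike $37,000, Vantage $35,000, Alder $24,000.

Arden $51,000, Quill $40,000, Pike $37,000, Vantage $35,000, Alder $24,000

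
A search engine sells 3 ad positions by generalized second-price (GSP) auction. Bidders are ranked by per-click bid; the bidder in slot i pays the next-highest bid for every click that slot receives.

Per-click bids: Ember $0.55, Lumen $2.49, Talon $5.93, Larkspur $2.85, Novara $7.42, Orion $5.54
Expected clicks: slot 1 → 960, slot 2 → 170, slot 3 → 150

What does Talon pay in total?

Talon pays $941.80

Ranked by bid: $7.42 (Novara) > $5.93 (Talon) > $5.54 (Orion) > $2.85 (Larkspur) > …
Talon holds slot 2 → pays next bid $5.54 × 170 clicks = $941.80.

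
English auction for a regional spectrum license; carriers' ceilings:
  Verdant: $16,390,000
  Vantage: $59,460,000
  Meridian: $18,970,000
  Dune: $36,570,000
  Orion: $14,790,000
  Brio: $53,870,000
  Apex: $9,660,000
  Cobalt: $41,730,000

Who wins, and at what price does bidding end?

Sorting limits: 59,460,000 (Vantage) > 53,870,000 (Brio) > 41,730,000 (Cobalt) > 36,570,000 (Dune) > 18,970,000 (Meridian) > 16,390,000 (Verdant) > …
Brio is the last rival to drop out, at $53,870,000; Vantage remains and wins at that price.

Vantage wins at $53,870,000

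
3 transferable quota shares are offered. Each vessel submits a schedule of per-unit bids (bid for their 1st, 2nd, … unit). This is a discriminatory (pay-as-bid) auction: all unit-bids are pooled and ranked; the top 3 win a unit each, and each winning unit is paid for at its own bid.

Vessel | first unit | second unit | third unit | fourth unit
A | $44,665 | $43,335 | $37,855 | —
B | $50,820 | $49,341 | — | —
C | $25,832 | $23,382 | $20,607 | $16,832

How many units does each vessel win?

Merging the schedules and taking the best 3: 50,820 (B-1), 49,341 (B-2), 44,665 (A-1)
Next rejected bid: $43,335 (not a price — pay-as-bid).
Allocation: A 1, B 2.

A 1, B 2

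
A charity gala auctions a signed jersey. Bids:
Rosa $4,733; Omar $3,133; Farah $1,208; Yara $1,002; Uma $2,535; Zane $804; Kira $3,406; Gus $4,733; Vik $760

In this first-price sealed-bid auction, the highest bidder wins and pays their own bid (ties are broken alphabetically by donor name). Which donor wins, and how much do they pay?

Rule: the highest bidder wins and pays their own bid.
Bids in order: 4,733 (Gus) > 4,733 (Rosa) > 3,406 (Kira) > 3,133 (Omar) > 2,535 (Uma) > 1,208 (Farah) > …
Tie at $4,733 → Gus wins by tie-break.
Gus is highest → pays own bid, $4,733.

Gus pays $4,733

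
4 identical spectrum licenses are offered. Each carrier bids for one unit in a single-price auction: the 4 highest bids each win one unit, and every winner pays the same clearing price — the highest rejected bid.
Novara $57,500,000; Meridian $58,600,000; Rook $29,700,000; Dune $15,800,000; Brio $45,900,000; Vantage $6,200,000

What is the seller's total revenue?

Total revenue: $63,200,000

Ordering the bids: 58,600,000 (Meridian), 57,500,000 (Novara), 45,900,000 (Brio), 29,700,000 (Rook), 15,800,000 (Dune), 6,200,000 (Vantage)
Winners (4 units): Meridian, Novara, Brio, Rook.
First losing bid is Dune's $15,800,000, which sets the uniform price.
Total revenue = 4 × $15,800,000 = $63,200,000.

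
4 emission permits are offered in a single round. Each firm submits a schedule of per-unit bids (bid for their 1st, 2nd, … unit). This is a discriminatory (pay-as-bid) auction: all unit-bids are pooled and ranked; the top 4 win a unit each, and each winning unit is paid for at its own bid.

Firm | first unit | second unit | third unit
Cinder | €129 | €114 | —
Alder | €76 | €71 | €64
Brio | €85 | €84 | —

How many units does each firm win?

Merging the schedules and taking the best 4: 129 (Cinder-1), 114 (Cinder-2), 85 (Brio-1), 84 (Brio-2)
Next rejected bid: €76 (not a price — pay-as-bid).
Allocation: Brio 2, Cinder 2.

Brio 2, Cinder 2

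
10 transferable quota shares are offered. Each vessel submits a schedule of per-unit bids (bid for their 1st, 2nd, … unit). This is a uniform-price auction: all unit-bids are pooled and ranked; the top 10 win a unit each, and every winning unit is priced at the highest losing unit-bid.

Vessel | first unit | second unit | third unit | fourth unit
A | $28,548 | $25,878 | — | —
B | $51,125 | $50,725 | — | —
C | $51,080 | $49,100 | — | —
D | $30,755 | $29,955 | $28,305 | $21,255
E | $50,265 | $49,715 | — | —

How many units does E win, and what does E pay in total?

E: 2 units, pays $51,756

Pooled unit-bids ranked (top 10): 51,125 (B-1), 51,080 (C-1), 50,725 (B-2), 50,265 (E-1), 49,715 (E-2), 49,100 (C-2), 30,755 (D-1), 29,955 (D-2), 28,548 (A-1), 28,305 (D-3)
First bid not allocated: $25,878.
E wins 2 unit(s) at $25,878 each.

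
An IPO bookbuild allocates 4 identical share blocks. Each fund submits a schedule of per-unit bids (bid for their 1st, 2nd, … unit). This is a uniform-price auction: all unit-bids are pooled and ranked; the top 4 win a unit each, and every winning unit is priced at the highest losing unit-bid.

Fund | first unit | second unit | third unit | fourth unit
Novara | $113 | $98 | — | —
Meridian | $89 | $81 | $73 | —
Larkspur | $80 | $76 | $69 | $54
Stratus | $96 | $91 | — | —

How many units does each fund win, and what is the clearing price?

Merging the schedules and taking the best 4: 113 (Novara-1), 98 (Novara-2), 96 (Stratus-1), 91 (Stratus-2)
Highest rejected unit-bid = $89.
Allocation: Novara 2, Stratus 2.

Novara 2, Stratus 2; clearing price $89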